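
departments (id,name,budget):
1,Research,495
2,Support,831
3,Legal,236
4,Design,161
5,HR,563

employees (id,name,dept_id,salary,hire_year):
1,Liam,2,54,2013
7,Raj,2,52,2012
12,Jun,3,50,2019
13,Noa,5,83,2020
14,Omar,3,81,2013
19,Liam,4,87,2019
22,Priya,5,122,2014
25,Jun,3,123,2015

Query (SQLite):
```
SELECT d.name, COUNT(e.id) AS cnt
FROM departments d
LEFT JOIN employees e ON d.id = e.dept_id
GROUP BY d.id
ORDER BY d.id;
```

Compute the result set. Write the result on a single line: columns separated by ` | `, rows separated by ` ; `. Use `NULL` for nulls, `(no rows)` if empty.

LEFT JOIN keeps every departments row; unmatched ones get NULL for employees columns.
Group by departments.id and compute COUNT(e.id). COUNT(col) of an all-NULL group is 0.
  1: ids {—} → COUNT(e.id)=0
  2: ids {1, 7} → COUNT(e.id)=2
  3: ids {12, 14, 25} → COUNT(e.id)=3
  4: ids {19} → COUNT(e.id)=1
  5: ids {13, 22} → COUNT(e.id)=2

Research | 0 ; Support | 2 ; Legal | 3 ; Design | 1 ; HR | 2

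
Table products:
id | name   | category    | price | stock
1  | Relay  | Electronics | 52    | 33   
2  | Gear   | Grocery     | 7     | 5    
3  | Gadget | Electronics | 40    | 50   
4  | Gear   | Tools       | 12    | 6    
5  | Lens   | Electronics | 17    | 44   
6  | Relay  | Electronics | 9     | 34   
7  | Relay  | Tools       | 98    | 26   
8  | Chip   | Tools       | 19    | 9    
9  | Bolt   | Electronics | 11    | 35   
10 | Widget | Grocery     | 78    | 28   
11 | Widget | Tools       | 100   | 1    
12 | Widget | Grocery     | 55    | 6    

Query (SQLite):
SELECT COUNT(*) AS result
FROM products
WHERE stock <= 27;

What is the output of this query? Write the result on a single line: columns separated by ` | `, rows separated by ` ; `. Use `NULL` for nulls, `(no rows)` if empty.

Rows where stock <= 27 → price values: [7, 12, 98, 19, 100, 55].
COUNT(*) counts rows → 6.

6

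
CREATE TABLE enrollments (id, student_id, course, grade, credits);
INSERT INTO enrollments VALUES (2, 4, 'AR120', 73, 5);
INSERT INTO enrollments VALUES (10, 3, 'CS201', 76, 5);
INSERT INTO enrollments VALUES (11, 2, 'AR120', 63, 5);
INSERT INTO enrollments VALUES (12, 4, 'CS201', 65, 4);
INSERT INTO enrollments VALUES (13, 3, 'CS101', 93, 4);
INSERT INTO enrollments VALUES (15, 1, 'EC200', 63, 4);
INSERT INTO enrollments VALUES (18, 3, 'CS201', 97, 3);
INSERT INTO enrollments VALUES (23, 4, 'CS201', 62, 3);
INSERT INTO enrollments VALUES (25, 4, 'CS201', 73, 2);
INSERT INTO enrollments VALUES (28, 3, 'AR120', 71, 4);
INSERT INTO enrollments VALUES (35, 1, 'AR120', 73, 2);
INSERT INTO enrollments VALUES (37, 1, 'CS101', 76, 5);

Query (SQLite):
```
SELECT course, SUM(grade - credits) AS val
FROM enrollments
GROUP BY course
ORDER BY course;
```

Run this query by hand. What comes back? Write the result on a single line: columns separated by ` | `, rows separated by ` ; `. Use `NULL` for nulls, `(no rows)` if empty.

AR120 | 264 ; CS101 | 160 ; CS201 | 356 ; EC200 | 59

For each row compute grade - credits.
Group by course; take SUM of the expression per group.
  AR120: ids {2, 11, 28, 35} → SUM(grade - credits)=264
  CS101: ids {13, 37} → SUM(grade - credits)=160
  CS201: ids {10, 12, 18, 23, 25} → SUM(grade - credits)=356
  EC200: ids {15} → SUM(grade - credits)=59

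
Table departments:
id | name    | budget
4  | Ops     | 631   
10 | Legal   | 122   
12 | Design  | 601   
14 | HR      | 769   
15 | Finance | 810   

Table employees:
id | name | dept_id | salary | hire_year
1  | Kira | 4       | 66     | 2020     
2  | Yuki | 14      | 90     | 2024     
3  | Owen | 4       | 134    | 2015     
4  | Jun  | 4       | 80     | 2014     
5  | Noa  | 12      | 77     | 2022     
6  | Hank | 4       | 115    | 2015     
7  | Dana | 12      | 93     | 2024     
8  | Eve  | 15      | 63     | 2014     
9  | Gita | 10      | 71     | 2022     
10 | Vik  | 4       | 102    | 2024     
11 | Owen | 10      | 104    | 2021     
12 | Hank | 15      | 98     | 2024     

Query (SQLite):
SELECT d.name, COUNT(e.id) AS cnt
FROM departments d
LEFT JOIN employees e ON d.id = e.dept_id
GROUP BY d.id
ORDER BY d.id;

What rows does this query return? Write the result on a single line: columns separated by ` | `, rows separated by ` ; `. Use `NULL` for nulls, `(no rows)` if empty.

Ops | 5 ; Legal | 2 ; Design | 2 ; HR | 1 ; Finance | 2

LEFT JOIN keeps every departments row; unmatched ones get NULL for employees columns.
Group by departments.id and compute COUNT(e.id). COUNT(col) of an all-NULL group is 0.
  4: ids {1, 3, 4, 6, 10} → COUNT(e.id)=5
  10: ids {9, 11} → COUNT(e.id)=2
  12: ids {5, 7} → COUNT(e.id)=2
  14: ids {2} → COUNT(e.id)=1
  15: ids {8, 12} → COUNT(e.id)=2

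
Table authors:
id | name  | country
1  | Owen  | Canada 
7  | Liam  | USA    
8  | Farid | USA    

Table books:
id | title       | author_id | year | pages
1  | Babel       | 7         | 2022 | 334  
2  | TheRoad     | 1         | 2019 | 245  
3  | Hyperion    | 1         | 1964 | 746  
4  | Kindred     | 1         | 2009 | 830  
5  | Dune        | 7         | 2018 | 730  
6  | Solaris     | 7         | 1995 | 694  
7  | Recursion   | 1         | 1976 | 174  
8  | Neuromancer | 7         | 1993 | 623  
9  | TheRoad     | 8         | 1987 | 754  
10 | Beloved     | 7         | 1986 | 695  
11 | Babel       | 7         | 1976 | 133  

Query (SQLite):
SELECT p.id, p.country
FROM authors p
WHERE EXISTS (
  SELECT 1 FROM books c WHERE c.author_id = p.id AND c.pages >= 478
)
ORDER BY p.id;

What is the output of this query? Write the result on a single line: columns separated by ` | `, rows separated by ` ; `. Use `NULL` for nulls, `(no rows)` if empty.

1 | Canada ; 7 | USA ; 8 | USA

For each authors row, check whether any books with matching author_id has pages >= 478.
Keep rows where that is true.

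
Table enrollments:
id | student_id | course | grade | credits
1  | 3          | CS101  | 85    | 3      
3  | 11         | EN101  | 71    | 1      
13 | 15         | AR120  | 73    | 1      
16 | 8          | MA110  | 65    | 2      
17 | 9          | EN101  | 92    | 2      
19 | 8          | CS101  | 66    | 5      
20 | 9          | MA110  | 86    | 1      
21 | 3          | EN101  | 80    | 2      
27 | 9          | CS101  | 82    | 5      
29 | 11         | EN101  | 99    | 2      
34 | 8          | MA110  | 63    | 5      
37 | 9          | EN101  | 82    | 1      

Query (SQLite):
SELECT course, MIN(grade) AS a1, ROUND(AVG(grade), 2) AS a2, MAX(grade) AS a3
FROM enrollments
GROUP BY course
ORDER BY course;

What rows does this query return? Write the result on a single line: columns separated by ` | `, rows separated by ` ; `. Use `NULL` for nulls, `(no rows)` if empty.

AR120 | 73 | 73 | 73 ; CS101 | 66 | 77.67 | 85 ; EN101 | 71 | 84.8 | 99 ; MA110 | 63 | 71.33 | 86

Group enrollments by course.
Per group compute: MIN(grade), ROUND(AVG(grade), 2), MAX(grade).
  AR120: ids {13} → MIN(grade)=73, ROUND(AVG(grade), 2)=73, MAX(grade)=73
  CS101: ids {1, 19, 27} → MIN(grade)=66, ROUND(AVG(grade), 2)=77.67, MAX(grade)=85
  EN101: ids {3, 17, 21, 29, 37} → MIN(grade)=71, ROUND(AVG(grade), 2)=84.8, MAX(grade)=99
  MA110: ids {16, 20, 34} → MIN(grade)=63, ROUND(AVG(grade), 2)=71.33, MAX(grade)=86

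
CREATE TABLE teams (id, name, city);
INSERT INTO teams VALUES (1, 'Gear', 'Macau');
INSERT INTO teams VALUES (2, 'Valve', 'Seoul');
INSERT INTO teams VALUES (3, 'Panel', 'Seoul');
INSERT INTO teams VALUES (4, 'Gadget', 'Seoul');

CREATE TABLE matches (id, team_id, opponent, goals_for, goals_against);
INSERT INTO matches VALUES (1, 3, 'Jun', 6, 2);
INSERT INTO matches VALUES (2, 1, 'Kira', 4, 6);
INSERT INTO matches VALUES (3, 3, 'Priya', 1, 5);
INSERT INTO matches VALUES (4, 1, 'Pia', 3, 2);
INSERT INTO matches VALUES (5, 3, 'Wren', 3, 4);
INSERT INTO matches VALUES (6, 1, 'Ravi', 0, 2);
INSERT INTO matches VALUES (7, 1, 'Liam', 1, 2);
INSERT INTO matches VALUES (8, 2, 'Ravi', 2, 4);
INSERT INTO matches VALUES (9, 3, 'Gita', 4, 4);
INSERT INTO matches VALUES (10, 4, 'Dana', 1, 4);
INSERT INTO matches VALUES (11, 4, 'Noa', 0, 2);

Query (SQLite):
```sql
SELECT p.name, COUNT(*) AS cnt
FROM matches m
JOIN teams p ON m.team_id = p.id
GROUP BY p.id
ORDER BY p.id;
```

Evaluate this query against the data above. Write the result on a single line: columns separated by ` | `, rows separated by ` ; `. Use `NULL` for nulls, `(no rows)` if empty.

Gear | 4 ; Valve | 1 ; Panel | 4 ; Gadget | 2

Join each matches row to its teams via team_id.
Group joined rows by teams.id; compute COUNT(*) per group.
  1: ids {2, 4, 6, 7} → COUNT(*)=4
  2: ids {8} → COUNT(*)=1
  3: ids {1, 3, 5, 9} → COUNT(*)=4
  4: ids {10, 11} → COUNT(*)=2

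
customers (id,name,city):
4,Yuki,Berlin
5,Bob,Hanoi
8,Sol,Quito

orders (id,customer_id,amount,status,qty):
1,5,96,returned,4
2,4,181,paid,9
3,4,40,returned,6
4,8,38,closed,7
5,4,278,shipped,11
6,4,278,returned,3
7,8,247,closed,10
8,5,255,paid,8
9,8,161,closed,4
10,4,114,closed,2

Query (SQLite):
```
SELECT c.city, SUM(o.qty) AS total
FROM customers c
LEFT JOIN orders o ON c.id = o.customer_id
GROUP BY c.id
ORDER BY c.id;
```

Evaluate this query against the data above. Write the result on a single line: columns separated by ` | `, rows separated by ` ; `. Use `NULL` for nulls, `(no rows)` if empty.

Berlin | 31 ; Hanoi | 12 ; Quito | 21

LEFT JOIN keeps every customers row; unmatched ones get NULL for orders columns.
Group by customers.id and compute SUM(o.qty). SUM over an all-NULL group is NULL.
  4: ids {2, 3, 5, 6, 10} → SUM(o.qty)=31
  5: ids {1, 8} → SUM(o.qty)=12
  8: ids {4, 7, 9} → SUM(o.qty)=21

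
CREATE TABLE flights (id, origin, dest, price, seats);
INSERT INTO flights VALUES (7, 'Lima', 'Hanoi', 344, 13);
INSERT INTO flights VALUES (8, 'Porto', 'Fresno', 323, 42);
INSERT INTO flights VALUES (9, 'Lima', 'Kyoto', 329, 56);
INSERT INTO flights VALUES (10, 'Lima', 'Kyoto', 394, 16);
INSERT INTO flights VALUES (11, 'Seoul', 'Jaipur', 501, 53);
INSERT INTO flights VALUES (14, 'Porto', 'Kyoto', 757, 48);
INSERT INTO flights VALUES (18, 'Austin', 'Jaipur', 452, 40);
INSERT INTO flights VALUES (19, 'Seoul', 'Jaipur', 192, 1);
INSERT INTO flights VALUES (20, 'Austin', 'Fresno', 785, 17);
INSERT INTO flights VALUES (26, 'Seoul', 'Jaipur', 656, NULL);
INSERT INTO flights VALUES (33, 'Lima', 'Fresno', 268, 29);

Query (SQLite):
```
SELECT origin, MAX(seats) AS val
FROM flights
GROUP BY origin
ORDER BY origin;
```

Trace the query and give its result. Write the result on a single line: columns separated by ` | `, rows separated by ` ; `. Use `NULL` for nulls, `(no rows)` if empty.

Austin | 40 ; Lima | 56 ; Porto | 48 ; Seoul | 53

Partition flights by origin; compute MAX(seats) within each group.
  Austin: ids {18, 20} → MAX(seats)=40
  Lima: ids {7, 9, 10, 33} → MAX(seats)=56
  Porto: ids {8, 14} → MAX(seats)=48
  Seoul: ids {11, 19, 26} → MAX(seats)=53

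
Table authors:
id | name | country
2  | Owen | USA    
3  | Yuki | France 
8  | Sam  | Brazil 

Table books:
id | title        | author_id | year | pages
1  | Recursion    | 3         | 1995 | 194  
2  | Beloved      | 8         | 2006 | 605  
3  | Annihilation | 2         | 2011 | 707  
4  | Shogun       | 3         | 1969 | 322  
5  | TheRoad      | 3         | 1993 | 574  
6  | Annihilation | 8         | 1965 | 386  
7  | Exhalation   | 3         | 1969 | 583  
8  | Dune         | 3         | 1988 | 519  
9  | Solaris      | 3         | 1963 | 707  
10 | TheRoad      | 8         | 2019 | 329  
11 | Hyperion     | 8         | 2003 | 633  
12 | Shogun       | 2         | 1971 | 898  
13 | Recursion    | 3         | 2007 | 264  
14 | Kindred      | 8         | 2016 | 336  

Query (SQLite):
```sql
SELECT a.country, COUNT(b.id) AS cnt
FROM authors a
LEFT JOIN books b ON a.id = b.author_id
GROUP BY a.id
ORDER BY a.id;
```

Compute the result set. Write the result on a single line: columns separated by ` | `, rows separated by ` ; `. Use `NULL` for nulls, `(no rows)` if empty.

USA | 2 ; France | 7 ; Brazil | 5

LEFT JOIN keeps every authors row; unmatched ones get NULL for books columns.
Group by authors.id and compute COUNT(b.id). COUNT(col) of an all-NULL group is 0.
  2: ids {3, 12} → COUNT(b.id)=2
  3: ids {1, 4, 5, 7, 8, 9, 13} → COUNT(b.id)=7
  8: ids {2, 6, 10, 11, 14} → COUNT(b.id)=5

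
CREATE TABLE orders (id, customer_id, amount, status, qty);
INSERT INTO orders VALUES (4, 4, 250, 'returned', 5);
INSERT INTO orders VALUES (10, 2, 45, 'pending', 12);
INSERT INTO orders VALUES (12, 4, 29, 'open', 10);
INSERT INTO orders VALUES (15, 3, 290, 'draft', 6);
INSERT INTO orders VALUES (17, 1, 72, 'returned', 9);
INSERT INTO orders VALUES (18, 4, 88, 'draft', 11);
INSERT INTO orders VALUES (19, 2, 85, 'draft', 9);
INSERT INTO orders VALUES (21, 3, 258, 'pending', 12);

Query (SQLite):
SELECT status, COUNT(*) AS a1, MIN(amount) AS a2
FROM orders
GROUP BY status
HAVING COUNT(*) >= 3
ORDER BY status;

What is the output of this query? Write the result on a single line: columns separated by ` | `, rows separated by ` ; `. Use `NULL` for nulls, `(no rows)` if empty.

Group orders by status.
Per group compute: COUNT(*), MIN(amount).
HAVING: drop groups with fewer than 3 rows.
  draft: ids {15, 18, 19} → COUNT(*)=3, MIN(amount)=85
  open: ids {12} → COUNT(*)=1, MIN(amount)=29
  pending: ids {10, 21} → COUNT(*)=2, MIN(amount)=45
  returned: ids {4, 17} → COUNT(*)=2, MIN(amount)=72

draft | 3 | 85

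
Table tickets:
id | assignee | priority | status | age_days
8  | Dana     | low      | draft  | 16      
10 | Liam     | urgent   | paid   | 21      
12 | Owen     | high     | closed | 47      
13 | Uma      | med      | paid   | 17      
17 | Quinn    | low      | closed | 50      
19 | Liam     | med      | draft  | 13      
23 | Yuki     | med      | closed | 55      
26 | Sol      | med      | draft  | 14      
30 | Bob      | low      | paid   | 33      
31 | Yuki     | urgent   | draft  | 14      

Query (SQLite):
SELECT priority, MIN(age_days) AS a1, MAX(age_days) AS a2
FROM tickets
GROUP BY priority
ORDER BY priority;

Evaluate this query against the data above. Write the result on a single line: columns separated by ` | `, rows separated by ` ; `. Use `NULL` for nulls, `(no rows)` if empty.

high | 47 | 47 ; low | 16 | 50 ; med | 13 | 55 ; urgent | 14 | 21

Group tickets by priority.
Per group compute: MIN(age_days), MAX(age_days).
  high: ids {12} → MIN(age_days)=47, MAX(age_days)=47
  low: ids {8, 17, 30} → MIN(age_days)=16, MAX(age_days)=50
  med: ids {13, 19, 23, 26} → MIN(age_days)=13, MAX(age_days)=55
  urgent: ids {10, 31} → MIN(age_days)=14, MAX(age_days)=21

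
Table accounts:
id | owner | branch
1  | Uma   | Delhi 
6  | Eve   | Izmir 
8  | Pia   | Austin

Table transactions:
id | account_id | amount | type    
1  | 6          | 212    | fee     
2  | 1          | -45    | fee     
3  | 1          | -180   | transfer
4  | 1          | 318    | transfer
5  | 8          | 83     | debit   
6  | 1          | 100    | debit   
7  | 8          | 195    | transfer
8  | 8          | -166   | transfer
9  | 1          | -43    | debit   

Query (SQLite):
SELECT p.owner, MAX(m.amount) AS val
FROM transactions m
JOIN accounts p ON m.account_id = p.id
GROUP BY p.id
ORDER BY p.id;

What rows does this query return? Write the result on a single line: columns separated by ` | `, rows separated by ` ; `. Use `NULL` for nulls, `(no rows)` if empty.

Uma | 318 ; Eve | 212 ; Pia | 195

Join each transactions row to its accounts via account_id.
Group joined rows by accounts.id; compute MAX(m.amount) per group.
  1: ids {2, 3, 4, 6, 9} → MAX(m.amount)=318
  6: ids {1} → MAX(m.amount)=212
  8: ids {5, 7, 8} → MAX(m.amount)=195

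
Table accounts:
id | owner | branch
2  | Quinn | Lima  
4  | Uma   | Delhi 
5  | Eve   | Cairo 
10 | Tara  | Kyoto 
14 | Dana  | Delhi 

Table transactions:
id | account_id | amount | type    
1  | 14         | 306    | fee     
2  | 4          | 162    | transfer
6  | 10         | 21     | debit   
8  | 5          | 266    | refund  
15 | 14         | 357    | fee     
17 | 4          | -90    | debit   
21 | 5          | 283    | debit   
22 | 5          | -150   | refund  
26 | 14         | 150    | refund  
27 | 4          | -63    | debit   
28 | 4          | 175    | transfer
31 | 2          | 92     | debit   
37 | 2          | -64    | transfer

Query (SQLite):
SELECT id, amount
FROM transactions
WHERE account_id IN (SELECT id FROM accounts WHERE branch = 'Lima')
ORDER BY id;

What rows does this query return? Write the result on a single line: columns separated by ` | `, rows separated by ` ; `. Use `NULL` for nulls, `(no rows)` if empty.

Inner query: accounts.id where branch = 'Lima'.
Outer: keep transactions rows whose account_id is in that set.
Inner query → {2}

31 | 92 ; 37 | -64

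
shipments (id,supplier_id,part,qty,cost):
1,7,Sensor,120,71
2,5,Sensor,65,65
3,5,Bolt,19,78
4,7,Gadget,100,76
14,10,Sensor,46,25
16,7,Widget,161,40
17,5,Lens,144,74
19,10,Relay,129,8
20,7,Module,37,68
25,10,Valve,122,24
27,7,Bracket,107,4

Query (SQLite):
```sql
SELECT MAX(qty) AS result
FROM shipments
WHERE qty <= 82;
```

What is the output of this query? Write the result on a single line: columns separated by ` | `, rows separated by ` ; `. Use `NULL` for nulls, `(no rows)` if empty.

Rows where qty <= 82 → qty values: [65, 19, 46, 37].
MAX of non-NULL values = 65.

65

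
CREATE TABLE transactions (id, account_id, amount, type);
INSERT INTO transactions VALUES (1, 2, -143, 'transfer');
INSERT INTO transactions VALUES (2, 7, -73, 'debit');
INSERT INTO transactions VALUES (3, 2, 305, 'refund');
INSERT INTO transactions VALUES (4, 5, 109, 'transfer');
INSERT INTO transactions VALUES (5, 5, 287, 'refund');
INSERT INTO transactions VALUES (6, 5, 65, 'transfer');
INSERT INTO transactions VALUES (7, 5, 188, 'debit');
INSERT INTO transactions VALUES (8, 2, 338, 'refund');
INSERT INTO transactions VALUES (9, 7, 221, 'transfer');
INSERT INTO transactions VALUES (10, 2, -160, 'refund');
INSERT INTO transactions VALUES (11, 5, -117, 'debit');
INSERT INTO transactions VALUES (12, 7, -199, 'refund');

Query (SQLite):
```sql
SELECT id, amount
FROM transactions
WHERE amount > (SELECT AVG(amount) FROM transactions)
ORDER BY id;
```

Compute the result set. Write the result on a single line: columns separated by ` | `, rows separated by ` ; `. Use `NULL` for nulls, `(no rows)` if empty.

3 | 305 ; 4 | 109 ; 5 | 287 ; 7 | 188 ; 8 | 338 ; 9 | 221

Scalar subquery: AVG(amount) over all transactions rows = 68.416667 (≈; comparison uses full precision).
Keep rows where amount > that value.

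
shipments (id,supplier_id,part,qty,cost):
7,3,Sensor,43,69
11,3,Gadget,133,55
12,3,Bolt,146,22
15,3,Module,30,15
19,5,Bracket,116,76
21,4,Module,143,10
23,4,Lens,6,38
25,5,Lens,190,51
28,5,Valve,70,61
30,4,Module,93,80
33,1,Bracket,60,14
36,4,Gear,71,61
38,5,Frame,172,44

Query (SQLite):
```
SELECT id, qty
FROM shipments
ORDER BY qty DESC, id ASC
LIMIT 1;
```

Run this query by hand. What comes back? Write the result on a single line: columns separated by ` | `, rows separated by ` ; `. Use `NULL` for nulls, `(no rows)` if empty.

25 | 190

Sort by qty desc, tiebreak id asc: (190, id=25), (172, id=38), (146, id=12), (143, id=21) …. Take first 1.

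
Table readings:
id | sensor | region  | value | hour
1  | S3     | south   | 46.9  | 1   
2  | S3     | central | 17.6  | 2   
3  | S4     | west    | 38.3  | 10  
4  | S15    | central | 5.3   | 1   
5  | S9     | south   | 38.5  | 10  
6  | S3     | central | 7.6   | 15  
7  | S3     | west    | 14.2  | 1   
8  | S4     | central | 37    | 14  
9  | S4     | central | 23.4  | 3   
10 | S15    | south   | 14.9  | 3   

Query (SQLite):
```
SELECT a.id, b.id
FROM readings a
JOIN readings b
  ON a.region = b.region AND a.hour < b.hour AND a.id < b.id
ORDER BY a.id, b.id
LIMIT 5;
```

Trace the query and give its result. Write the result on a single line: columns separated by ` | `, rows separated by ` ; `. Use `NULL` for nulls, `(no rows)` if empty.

Pairs (a,b) with same region, a.hour < b.hour, a.id < b.id.
region groups: central:{2,4,6,8,9} south:{1,5,10} west:{3,7}
Ordered by (a.id, b.id); first 5.

1 | 5 ; 1 | 10 ; 2 | 6 ; 2 | 8 ; 2 | 9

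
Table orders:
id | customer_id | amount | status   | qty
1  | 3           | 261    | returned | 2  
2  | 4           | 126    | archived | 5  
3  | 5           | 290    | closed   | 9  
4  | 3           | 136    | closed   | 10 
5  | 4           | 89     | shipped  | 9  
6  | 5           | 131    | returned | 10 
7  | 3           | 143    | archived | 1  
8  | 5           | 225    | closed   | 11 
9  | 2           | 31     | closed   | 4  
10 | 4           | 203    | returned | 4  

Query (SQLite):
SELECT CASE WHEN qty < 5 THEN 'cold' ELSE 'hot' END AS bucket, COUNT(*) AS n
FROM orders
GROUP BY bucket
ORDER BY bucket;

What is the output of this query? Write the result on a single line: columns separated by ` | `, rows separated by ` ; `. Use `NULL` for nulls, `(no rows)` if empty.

Bucket rows by qty < 5 → 'cold' else 'hot'; count each bucket.

cold | 4 ; hot | 6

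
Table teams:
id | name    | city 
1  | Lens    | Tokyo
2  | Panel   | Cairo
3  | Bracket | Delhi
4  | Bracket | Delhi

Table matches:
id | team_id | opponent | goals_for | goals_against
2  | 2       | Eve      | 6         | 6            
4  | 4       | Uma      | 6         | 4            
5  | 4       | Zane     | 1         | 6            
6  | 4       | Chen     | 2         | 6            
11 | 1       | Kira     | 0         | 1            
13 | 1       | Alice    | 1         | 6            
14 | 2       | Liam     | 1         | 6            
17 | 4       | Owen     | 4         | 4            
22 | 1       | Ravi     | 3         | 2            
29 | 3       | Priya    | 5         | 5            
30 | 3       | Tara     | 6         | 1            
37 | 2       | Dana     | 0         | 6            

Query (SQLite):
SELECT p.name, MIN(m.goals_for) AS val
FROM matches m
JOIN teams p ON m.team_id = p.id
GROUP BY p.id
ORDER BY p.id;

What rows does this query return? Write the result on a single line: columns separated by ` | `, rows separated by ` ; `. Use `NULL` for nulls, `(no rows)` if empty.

Join each matches row to its teams via team_id.
Group joined rows by teams.id; compute MIN(m.goals_for) per group.
  1: ids {11, 13, 22} → MIN(m.goals_for)=0
  2: ids {2, 14, 37} → MIN(m.goals_for)=0
  3: ids {29, 30} → MIN(m.goals_for)=5
  4: ids {4, 5, 6, 17} → MIN(m.goals_for)=1

Lens | 0 ; Panel | 0 ; Bracket | 5 ; Bracket | 1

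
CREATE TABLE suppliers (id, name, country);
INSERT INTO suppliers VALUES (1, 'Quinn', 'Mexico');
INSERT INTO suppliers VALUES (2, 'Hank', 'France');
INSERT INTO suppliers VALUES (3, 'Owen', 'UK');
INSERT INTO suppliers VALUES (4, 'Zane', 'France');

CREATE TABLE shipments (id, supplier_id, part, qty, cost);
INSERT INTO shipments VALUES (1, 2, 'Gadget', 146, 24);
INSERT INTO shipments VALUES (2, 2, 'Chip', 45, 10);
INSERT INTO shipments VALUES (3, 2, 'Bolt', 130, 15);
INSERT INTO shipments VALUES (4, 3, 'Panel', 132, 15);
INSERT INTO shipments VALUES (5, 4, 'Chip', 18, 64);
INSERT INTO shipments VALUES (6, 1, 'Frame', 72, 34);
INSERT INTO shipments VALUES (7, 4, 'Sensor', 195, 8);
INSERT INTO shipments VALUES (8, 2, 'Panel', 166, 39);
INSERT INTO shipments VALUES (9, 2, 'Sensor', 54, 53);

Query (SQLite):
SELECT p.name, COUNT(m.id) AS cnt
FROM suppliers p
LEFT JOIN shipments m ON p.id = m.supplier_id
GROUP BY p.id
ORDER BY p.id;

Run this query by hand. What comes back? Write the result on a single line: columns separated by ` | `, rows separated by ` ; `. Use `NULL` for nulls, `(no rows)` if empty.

Quinn | 1 ; Hank | 5 ; Owen | 1 ; Zane | 2

LEFT JOIN keeps every suppliers row; unmatched ones get NULL for shipments columns.
Group by suppliers.id and compute COUNT(m.id). COUNT(col) of an all-NULL group is 0.
  1: ids {6} → COUNT(m.id)=1
  2: ids {1, 2, 3, 8, 9} → COUNT(m.id)=5
  3: ids {4} → COUNT(m.id)=1
  4: ids {5, 7} → COUNT(m.id)=2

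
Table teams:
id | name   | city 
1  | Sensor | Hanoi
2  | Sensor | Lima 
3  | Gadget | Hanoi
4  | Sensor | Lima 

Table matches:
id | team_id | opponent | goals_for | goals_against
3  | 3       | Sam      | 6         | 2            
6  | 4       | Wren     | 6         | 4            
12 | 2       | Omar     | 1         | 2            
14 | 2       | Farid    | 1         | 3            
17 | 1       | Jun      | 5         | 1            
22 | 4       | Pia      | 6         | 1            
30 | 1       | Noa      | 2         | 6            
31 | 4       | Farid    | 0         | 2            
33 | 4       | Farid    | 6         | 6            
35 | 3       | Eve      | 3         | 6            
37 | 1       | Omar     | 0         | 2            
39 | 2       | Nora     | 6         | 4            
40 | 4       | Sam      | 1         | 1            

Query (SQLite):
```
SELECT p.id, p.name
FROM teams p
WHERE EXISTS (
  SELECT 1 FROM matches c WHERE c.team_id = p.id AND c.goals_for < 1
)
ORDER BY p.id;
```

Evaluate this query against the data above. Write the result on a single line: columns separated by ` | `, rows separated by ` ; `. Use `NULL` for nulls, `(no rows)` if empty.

For each teams row, check whether any matches with matching team_id has goals_for < 1.
Keep rows where that is true.

1 | Sensor ; 4 | Sensor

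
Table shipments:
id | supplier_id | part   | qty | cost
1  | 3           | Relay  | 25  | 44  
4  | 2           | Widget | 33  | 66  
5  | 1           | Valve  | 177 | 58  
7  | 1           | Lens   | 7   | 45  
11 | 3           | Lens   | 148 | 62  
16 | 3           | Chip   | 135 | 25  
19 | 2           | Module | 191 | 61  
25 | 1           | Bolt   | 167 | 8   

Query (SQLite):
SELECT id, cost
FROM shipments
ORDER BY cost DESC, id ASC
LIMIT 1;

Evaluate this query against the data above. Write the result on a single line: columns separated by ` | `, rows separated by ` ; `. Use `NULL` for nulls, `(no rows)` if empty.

4 | 66

Sort by cost desc, tiebreak id asc: (66, id=4), (62, id=11), (61, id=19), (58, id=5) …. Take first 1.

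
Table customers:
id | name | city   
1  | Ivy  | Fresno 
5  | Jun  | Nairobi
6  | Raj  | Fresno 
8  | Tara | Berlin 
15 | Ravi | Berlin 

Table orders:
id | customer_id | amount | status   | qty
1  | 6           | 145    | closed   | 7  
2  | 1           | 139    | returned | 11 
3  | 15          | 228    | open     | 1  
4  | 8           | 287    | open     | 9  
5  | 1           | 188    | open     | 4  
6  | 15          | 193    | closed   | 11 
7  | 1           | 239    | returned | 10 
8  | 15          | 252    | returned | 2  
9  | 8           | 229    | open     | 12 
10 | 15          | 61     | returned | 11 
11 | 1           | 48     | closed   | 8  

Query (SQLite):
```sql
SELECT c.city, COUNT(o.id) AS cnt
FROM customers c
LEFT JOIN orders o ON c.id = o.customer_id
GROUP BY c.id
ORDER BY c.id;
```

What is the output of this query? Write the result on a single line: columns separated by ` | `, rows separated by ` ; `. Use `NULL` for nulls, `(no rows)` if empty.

Fresno | 4 ; Nairobi | 0 ; Fresno | 1 ; Berlin | 2 ; Berlin | 4

LEFT JOIN keeps every customers row; unmatched ones get NULL for orders columns.
Group by customers.id and compute COUNT(o.id). COUNT(col) of an all-NULL group is 0.
  1: ids {2, 5, 7, 11} → COUNT(o.id)=4
  5: ids {—} → COUNT(o.id)=0
  6: ids {1} → COUNT(o.id)=1
  8: ids {4, 9} → COUNT(o.id)=2
  15: ids {3, 6, 8, 10} → COUNT(o.id)=4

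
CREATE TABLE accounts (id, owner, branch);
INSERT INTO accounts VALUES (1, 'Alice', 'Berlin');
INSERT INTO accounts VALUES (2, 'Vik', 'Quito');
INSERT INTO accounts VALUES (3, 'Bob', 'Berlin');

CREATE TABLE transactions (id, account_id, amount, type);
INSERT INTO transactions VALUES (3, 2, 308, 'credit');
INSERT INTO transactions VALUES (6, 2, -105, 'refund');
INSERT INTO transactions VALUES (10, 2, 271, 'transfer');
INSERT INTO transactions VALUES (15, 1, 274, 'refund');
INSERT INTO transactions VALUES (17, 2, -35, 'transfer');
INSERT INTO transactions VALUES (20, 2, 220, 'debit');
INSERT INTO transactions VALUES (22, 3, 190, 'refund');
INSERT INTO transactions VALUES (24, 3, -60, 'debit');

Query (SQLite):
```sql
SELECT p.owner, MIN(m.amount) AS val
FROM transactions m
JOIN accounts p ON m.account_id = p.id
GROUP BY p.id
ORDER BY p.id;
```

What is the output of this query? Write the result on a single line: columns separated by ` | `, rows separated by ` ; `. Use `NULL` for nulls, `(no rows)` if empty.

Alice | 274 ; Vik | -105 ; Bob | -60

Join each transactions row to its accounts via account_id.
Group joined rows by accounts.id; compute MIN(m.amount) per group.
  1: ids {15} → MIN(m.amount)=274
  2: ids {3, 6, 10, 17, 20} → MIN(m.amount)=-105
  3: ids {22, 24} → MIN(m.amount)=-60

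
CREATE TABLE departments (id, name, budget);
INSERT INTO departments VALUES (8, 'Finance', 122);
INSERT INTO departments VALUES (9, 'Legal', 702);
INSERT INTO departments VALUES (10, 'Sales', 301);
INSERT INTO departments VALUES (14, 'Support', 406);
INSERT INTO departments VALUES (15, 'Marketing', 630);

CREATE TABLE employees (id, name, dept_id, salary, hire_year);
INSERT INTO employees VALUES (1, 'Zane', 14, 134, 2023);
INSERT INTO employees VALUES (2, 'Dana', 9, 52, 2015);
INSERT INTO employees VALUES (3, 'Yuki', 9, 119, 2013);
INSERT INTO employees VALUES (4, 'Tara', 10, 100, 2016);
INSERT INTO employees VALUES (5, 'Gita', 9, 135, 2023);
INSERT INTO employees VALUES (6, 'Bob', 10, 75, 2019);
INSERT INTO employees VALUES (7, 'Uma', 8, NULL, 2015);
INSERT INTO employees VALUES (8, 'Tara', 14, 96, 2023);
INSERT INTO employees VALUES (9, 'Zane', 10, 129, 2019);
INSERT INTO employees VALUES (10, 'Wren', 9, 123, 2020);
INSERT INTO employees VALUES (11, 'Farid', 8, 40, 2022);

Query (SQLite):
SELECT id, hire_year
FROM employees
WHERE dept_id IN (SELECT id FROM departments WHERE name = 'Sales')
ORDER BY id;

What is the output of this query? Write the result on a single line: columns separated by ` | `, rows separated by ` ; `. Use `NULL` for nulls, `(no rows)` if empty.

4 | 2016 ; 6 | 2019 ; 9 | 2019

Inner query: departments.id where name = 'Sales'.
Outer: keep employees rows whose dept_id is in that set.
Inner query → {10}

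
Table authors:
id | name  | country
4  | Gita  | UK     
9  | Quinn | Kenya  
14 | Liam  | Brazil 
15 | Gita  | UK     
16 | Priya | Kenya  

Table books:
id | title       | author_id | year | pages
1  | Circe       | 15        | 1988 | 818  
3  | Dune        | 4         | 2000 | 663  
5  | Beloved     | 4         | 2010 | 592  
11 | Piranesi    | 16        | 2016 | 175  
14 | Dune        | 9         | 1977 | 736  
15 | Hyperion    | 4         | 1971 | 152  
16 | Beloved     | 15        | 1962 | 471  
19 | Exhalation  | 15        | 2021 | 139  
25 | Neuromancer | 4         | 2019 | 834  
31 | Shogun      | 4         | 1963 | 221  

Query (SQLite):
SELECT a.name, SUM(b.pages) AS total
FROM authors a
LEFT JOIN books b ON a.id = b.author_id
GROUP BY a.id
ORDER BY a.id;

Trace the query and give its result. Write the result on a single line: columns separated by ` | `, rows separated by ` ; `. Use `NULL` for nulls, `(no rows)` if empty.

Gita | 2462 ; Quinn | 736 ; Liam | NULL ; Gita | 1428 ; Priya | 175

LEFT JOIN keeps every authors row; unmatched ones get NULL for books columns.
Group by authors.id and compute SUM(b.pages). SUM over an all-NULL group is NULL.
  4: ids {3, 5, 15, 25, 31} → SUM(b.pages)=2462
  9: ids {14} → SUM(b.pages)=736
  14: ids {—} → SUM(b.pages)=NULL
  15: ids {1, 16, 19} → SUM(b.pages)=1428
  16: ids {11} → SUM(b.pages)=175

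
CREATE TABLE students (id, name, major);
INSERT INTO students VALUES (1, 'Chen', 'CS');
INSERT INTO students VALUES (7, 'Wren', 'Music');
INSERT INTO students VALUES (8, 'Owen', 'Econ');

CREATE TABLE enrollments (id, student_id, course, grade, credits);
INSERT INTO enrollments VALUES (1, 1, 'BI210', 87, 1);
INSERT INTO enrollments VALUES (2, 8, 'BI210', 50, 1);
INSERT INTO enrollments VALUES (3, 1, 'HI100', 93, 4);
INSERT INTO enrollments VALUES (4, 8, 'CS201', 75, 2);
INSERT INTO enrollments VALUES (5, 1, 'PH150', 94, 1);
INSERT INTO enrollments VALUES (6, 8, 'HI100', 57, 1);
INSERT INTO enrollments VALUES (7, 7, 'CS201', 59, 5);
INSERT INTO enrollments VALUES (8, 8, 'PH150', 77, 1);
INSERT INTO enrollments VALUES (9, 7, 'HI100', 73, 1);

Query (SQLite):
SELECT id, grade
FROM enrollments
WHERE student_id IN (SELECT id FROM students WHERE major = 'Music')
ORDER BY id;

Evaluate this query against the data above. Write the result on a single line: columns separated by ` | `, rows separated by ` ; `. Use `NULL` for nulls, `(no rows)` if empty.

Inner query: students.id where major = 'Music'.
Outer: keep enrollments rows whose student_id is in that set.
Inner query → {7}

7 | 59 ; 9 | 73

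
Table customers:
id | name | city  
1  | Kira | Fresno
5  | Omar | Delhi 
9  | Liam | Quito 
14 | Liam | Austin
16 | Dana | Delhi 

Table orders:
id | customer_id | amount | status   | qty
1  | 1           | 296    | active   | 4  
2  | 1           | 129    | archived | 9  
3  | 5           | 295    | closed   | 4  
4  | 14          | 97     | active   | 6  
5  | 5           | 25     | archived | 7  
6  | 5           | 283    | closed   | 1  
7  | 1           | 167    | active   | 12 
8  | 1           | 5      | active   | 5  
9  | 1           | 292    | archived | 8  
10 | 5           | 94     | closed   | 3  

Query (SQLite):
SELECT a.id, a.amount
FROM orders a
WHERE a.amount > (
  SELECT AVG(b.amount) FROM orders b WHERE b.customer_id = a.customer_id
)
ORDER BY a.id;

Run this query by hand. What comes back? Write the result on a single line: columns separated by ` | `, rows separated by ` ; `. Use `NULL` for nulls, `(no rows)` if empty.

For each orders row a, compute AVG(amount) over rows sharing a.customer_id.
Keep row a if a.amount > that per-group AVG.
  customer_id=1: AVG(amount) = 177.8
  customer_id=5: AVG(amount) = 174.25
  customer_id=14: AVG(amount) = 97.0

1 | 296 ; 3 | 295 ; 6 | 283 ; 9 | 292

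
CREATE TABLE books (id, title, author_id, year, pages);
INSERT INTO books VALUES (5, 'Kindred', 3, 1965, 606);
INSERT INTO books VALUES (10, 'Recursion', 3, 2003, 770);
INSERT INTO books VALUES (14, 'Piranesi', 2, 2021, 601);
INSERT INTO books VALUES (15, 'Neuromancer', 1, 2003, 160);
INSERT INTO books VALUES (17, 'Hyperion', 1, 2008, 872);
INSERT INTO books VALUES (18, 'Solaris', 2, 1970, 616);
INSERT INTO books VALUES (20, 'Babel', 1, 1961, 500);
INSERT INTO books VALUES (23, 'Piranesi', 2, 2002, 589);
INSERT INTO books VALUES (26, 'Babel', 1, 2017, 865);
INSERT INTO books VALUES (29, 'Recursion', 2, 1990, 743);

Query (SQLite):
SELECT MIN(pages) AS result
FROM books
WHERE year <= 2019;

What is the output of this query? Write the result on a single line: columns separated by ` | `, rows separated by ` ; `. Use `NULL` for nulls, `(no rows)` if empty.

Rows where year <= 2019 → pages values: [606, 770, 160, 872, 616, 500, 589, 865, 743].
MIN of non-NULL values = 160.

160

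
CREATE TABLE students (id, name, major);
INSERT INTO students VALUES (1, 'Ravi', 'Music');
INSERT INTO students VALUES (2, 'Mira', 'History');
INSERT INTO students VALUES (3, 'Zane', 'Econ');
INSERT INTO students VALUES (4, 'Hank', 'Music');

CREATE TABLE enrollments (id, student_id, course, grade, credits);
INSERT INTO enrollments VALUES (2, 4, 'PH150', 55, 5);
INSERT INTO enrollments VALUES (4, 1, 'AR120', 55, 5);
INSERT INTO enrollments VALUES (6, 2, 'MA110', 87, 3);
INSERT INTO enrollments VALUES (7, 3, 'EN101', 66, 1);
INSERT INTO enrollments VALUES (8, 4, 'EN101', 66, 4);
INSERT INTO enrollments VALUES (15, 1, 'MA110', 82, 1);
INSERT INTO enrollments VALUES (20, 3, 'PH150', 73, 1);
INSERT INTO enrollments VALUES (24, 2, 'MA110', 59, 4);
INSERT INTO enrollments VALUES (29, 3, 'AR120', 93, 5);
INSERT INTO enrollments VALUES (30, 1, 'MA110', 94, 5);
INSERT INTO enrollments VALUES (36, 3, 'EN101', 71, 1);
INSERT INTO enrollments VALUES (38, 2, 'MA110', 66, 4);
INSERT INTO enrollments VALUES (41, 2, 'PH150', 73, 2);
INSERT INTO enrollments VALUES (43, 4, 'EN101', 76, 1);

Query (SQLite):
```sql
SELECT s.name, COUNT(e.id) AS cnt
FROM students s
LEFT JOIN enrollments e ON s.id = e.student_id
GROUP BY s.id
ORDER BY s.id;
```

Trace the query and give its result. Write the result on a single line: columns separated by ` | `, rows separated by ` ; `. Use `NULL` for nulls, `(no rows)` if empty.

Ravi | 3 ; Mira | 4 ; Zane | 4 ; Hank | 3

LEFT JOIN keeps every students row; unmatched ones get NULL for enrollments columns.
Group by students.id and compute COUNT(e.id). COUNT(col) of an all-NULL group is 0.
  1: ids {4, 15, 30} → COUNT(e.id)=3
  2: ids {6, 24, 38, 41} → COUNT(e.id)=4
  3: ids {7, 20, 29, 36} → COUNT(e.id)=4
  4: ids {2, 8, 43} → COUNT(e.id)=3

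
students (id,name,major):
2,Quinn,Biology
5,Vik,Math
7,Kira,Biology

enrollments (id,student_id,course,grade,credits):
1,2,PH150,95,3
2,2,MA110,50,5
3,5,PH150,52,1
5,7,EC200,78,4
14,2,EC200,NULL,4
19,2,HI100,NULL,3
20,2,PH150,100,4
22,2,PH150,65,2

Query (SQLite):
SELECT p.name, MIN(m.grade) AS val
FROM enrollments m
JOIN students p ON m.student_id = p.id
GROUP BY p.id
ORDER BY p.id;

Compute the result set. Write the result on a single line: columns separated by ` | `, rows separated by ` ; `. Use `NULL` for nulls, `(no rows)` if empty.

Quinn | 50 ; Vik | 52 ; Kira | 78

Join each enrollments row to its students via student_id.
Group joined rows by students.id; compute MIN(m.grade) per group.
  2: ids {1, 2, 14, 19, 20, 22} → MIN(m.grade)=50
  5: ids {3} → MIN(m.grade)=52
  7: ids {5} → MIN(m.grade)=78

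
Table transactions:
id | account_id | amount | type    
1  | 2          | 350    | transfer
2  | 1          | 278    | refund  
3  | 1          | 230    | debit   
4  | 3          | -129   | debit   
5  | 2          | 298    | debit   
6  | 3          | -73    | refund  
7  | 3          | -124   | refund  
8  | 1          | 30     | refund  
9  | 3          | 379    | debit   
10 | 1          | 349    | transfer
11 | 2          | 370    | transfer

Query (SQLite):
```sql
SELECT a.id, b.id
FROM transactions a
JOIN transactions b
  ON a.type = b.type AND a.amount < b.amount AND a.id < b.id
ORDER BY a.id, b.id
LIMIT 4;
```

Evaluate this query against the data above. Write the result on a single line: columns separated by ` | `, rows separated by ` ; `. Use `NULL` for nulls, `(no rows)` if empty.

Pairs (a,b) with same type, a.amount < b.amount, a.id < b.id.
type groups: debit:{3,4,5,9} refund:{2,6,7,8} transfer:{1,10,11}
Ordered by (a.id, b.id); first 4.

1 | 11 ; 3 | 5 ; 3 | 9 ; 4 | 5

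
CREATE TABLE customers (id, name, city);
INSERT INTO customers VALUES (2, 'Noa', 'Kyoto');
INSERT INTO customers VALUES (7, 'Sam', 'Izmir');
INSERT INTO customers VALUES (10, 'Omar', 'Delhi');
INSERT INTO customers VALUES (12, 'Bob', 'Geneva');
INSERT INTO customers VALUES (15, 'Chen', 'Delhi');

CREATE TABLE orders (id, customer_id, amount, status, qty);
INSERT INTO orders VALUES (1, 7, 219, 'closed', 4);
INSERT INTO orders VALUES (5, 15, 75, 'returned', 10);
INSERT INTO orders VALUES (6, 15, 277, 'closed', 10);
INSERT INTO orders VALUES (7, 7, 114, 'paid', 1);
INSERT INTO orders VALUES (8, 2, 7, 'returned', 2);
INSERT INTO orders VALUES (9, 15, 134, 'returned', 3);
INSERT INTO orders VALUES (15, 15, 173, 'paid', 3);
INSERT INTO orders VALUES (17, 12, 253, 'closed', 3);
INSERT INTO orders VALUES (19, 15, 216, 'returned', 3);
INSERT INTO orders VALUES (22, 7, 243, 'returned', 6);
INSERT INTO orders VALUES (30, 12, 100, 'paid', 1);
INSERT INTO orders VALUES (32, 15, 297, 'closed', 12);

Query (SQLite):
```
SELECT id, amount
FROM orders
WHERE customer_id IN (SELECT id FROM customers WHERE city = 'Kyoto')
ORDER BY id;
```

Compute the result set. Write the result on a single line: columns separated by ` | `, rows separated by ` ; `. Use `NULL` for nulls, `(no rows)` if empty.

Inner query: customers.id where city = 'Kyoto'.
Outer: keep orders rows whose customer_id is in that set.
Inner query → {2}

8 | 7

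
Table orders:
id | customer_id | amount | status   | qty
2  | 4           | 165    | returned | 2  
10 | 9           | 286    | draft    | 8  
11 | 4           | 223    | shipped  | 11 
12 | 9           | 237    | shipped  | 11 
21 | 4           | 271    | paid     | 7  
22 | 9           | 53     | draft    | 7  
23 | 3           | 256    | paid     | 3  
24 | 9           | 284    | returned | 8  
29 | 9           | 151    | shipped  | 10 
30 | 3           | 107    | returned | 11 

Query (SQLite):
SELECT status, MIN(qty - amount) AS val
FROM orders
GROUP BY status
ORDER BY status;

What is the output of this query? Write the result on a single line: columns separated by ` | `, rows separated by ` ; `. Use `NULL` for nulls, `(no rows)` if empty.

draft | -278 ; paid | -264 ; returned | -276 ; shipped | -226

For each row compute qty - amount.
Group by status; take MIN of the expression per group.
  draft: ids {10, 22} → MIN(qty - amount)=-278
  paid: ids {21, 23} → MIN(qty - amount)=-264
  returned: ids {2, 24, 30} → MIN(qty - amount)=-276
  shipped: ids {11, 12, 29} → MIN(qty - amount)=-226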